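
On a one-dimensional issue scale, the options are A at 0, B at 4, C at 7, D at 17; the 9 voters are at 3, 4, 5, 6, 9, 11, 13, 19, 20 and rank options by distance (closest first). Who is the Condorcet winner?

With single-peaked preferences on a line, the Condorcet winner is the candidate closest to the median voter.
The median voter (position 9) is closest to C at 7.
Check: C vs B — voters closer to C: 6 of 9.

C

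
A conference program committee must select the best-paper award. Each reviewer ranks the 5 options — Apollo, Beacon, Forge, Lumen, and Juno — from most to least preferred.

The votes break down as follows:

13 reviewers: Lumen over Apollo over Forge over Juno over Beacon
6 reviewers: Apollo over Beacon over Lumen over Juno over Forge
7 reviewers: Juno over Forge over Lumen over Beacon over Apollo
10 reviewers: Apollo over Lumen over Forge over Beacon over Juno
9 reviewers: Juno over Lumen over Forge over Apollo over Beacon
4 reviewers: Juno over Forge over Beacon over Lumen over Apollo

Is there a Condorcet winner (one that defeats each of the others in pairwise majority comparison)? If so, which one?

Head-to-head results (49 voters total):
Apollo vs Beacon: Apollo wins 38–11.
Apollo vs Forge: Apollo wins 29–20.
Apollo vs Lumen: Lumen wins 33–16.
Apollo vs Juno: Apollo wins 29–20.
Beacon vs Forge: Forge wins 43–6.
Beacon vs Lumen: Lumen wins 39–10.
Beacon vs Juno: Juno wins 33–16.
Forge vs Lumen: Lumen wins 38–11.
Forge vs Juno: Juno wins 26–23.
Lumen vs Juno: Lumen wins 29–20.
Lumen beats each rival — Apollo (33–16), Beacon (39–10), Forge (38–11), Juno (29–20) — so Lumen is the Condorcet winner.

Lumen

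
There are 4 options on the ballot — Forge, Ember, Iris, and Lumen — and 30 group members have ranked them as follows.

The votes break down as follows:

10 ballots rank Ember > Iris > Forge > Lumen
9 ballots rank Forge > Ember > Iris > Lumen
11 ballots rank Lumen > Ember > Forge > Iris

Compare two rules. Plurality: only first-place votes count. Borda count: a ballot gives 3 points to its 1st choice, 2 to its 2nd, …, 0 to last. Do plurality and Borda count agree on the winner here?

No

Plurality first-place counts: Forge 9, Ember 10, Iris 0, Lumen 11 → Lumen.
Borda totals: Forge 48, Ember 70, Iris 29, Lumen 33 → Ember.
The two rules disagree: plurality picks Lumen, Borda picks Ember.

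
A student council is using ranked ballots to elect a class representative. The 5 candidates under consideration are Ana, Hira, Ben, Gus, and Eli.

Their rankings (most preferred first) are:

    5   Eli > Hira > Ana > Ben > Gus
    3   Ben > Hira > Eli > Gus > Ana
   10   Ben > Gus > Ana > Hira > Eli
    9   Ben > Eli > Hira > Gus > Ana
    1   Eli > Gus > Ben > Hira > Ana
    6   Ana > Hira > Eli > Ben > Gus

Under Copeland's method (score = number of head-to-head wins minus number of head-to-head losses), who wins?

Pairwise results:
  Ana vs Hira: Hira wins 18–16.
  Ana vs Ben: Ben wins 23–11.
  Ana vs Gus: Gus wins 23–11.
  Ana vs Eli: Eli wins 18–16.
  Hira vs Ben: Ben wins 23–11.
  Hira vs Gus: Hira wins 23–11.
  Hira vs Eli: Hira wins 19–15.
  Ben vs Gus: Ben wins 33–1.
  Ben vs Eli: Ben wins 22–12.
  Gus vs Eli: Eli wins 24–10.
Copeland scores (wins − losses):
  Ana: 0 − 4 = -4
  Hira: 3 − 1 = 2
  Ben: 4 − 0 = 4
  Gus: 1 − 3 = -2
  Eli: 2 − 2 = 0
Ben has the best Copeland score.

Ben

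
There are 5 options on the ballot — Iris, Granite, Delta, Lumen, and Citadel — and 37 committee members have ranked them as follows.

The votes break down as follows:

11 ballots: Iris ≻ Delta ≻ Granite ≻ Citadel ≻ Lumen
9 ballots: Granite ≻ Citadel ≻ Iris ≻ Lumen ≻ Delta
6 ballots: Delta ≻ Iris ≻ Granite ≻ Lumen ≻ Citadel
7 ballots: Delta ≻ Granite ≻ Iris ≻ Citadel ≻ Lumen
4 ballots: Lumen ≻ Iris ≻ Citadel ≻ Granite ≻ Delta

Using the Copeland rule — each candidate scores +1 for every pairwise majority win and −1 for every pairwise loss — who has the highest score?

Pairwise results:
  Iris vs Granite: Iris wins 21–16.
  Iris vs Delta: Iris wins 24–13.
  Iris vs Lumen: Iris wins 33–4.
  Iris vs Citadel: Iris wins 28–9.
  Granite vs Delta: Delta wins 24–13.
  Granite vs Lumen: Granite wins 33–4.
  Granite vs Citadel: Granite wins 33–4.
  Delta vs Lumen: Delta wins 24–13.
  Delta vs Citadel: Delta wins 24–13.
  Lumen vs Citadel: Citadel wins 27–10.
Copeland scores (wins − losses):
  Iris: 4 − 0 = 4
  Granite: 2 − 2 = 0
  Delta: 3 − 1 = 2
  Lumen: 0 − 4 = -4
  Citadel: 1 − 3 = -2
Iris has the best Copeland score.

Iris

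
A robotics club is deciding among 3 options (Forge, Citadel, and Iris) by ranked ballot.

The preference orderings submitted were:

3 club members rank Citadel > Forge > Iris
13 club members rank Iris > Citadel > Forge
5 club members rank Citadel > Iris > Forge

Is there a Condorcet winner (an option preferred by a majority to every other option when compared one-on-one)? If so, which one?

Head-to-head results (21 voters total):
Forge vs Citadel: Citadel wins 21–0.
Forge vs Iris: Iris wins 18–3.
Citadel vs Iris: Iris wins 13–8.
Iris beats each rival — Forge (18–3), Citadel (13–8) — so Iris is the Condorcet winner.

Iris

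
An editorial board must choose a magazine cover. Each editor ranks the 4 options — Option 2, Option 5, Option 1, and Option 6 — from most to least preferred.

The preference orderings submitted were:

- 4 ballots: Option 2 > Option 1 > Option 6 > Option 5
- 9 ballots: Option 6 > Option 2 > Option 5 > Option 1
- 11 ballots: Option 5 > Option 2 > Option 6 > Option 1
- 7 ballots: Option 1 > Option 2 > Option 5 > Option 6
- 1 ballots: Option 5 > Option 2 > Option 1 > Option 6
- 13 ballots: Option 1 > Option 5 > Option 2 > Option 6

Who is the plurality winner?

Option 1

First-place vote totals:
  Option 2: 4
  Option 5: 12
  Option 1: 20
  Option 6: 9
Option 1 has the most first-place votes.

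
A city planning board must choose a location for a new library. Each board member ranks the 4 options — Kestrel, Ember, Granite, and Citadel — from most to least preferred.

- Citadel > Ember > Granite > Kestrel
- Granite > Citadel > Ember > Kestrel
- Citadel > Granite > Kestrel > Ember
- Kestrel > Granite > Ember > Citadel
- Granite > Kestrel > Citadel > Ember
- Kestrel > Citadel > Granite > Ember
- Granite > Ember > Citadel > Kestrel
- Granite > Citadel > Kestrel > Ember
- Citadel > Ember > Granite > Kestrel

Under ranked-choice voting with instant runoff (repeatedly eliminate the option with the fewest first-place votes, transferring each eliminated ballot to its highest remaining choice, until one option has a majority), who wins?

Round 1: Granite 4, Citadel 3, Kestrel 2, Ember 0. Ember has the fewest and is eliminated.
Round 2: Granite 4, Citadel 3, Kestrel 2. Kestrel has the fewest and is eliminated.
Round 3: Granite 5, Citadel 4. Granite has a majority.

Granite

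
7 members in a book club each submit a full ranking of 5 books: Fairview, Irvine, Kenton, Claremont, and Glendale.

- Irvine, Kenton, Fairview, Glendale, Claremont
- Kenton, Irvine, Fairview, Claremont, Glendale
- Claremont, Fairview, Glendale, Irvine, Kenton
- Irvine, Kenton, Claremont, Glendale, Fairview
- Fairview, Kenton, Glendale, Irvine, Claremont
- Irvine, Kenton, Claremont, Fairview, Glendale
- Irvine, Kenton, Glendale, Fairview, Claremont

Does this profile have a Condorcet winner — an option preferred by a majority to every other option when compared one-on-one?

Yes

Head-to-head results (7 voters total):
Fairview vs Irvine: Irvine wins 5–2.
Fairview vs Kenton: Kenton wins 5–2.
Fairview vs Claremont: Fairview wins 4–3.
Fairview vs Glendale: Fairview wins 5–2.
Irvine vs Kenton: Irvine wins 5–2.
Irvine vs Claremont: Irvine wins 6–1.
Irvine vs Glendale: Irvine wins 5–2.
Kenton vs Claremont: Kenton wins 6–1.
Kenton vs Glendale: Kenton wins 6–1.
Claremont vs Glendale: Claremont wins 4–3.
Irvine beats each rival — Fairview (5–2), Kenton (5–2), Claremont (6–1), Glendale (5–2) — so Irvine is the Condorcet winner.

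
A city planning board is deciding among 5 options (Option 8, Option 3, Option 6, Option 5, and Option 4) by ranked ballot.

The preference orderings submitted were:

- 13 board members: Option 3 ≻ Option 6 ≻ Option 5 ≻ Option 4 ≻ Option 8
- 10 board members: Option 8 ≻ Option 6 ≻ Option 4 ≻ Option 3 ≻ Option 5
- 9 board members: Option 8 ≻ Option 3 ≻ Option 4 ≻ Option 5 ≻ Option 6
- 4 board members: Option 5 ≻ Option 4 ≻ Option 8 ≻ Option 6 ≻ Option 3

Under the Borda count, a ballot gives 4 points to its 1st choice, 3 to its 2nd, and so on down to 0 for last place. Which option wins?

Borda scores:
  Option 8: 13·0 + 10·4 + 9·4 + 4·2 = 84
  Option 3: 13·4 + 10·1 + 9·3 + 4·0 = 89
  Option 6: 13·3 + 10·3 + 9·0 + 4·1 = 73
  Option 5: 13·2 + 10·0 + 9·1 + 4·4 = 51
  Option 4: 13·1 + 10·2 + 9·2 + 4·3 = 63
Option 3 has the highest total.

Option 3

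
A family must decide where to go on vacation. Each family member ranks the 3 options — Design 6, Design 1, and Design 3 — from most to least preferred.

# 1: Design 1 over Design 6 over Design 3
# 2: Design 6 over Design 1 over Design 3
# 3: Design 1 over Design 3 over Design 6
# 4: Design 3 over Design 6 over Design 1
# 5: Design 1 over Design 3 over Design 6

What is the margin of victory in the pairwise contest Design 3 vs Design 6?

Ballots ranking Design 3 above Design 6: 3.
Ballots ranking Design 6 above Design 3: 2.
Design 3 wins 3–2, a margin of 1.

1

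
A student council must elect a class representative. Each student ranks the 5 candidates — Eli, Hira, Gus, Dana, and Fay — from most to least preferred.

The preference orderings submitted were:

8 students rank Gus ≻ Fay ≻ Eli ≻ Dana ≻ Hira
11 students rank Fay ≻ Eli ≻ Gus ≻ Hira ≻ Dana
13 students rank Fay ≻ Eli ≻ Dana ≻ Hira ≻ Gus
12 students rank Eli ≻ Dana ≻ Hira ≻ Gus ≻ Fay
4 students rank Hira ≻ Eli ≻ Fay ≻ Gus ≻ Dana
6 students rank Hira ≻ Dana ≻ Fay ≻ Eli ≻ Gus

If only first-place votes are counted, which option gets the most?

Fay

First-place vote totals:
  Eli: 12
  Hira: 10
  Gus: 8
  Dana: 0
  Fay: 24
Fay has the most first-place votes.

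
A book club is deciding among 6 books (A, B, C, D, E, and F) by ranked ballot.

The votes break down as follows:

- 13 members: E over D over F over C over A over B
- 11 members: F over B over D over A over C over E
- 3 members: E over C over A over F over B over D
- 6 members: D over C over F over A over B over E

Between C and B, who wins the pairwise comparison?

Ballots ranking C above B: 13+3+6 = 22.
Ballots ranking B above C: 11.
C wins the head-to-head, 22–11.

C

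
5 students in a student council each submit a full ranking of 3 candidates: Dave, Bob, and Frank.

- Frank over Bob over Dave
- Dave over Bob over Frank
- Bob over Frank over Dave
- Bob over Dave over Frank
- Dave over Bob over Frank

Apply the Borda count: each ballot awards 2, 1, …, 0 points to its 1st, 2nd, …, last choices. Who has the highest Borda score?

Borda scores:
  Dave: 0 + 2 + 0 + 1 + 2 = 5
  Bob: 1 + 1 + 2 + 2 + 1 = 7
  Frank: 2 + 0 + 1 + 0 + 0 = 3
Bob has the highest total.

Bob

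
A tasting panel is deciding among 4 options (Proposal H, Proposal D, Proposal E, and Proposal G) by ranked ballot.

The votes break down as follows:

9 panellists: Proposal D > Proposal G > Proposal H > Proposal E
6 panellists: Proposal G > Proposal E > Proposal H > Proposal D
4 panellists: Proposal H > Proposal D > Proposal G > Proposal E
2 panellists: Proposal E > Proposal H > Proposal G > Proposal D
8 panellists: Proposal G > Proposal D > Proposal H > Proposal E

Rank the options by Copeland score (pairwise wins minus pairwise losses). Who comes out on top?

Pairwise results:
  Proposal H vs Proposal D: Proposal D wins 17–12.
  Proposal H vs Proposal E: Proposal H wins 21–8.
  Proposal H vs Proposal G: Proposal G wins 23–6.
  Proposal D vs Proposal E: Proposal D wins 21–8.
  Proposal D vs Proposal G: Proposal G wins 16–13.
  Proposal E vs Proposal G: Proposal G wins 27–2.
Copeland scores (wins − losses):
  Proposal H: 1 − 2 = -1
  Proposal D: 2 − 1 = 1
  Proposal E: 0 − 3 = -3
  Proposal G: 3 − 0 = 3
Proposal G has the best Copeland score.

Proposal G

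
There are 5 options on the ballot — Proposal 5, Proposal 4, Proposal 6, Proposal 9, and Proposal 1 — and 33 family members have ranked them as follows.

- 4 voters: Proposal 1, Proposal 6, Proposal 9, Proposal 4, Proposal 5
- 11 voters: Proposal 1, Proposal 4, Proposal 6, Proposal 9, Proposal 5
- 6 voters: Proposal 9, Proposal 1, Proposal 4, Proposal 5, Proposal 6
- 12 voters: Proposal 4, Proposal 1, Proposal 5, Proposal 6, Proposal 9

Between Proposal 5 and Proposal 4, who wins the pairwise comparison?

Proposal 4

Ballots ranking Proposal 5 above Proposal 4: 0.
Ballots ranking Proposal 4 above Proposal 5: 4+11+6+12 = 33.
Proposal 4 wins the head-to-head, 33–0.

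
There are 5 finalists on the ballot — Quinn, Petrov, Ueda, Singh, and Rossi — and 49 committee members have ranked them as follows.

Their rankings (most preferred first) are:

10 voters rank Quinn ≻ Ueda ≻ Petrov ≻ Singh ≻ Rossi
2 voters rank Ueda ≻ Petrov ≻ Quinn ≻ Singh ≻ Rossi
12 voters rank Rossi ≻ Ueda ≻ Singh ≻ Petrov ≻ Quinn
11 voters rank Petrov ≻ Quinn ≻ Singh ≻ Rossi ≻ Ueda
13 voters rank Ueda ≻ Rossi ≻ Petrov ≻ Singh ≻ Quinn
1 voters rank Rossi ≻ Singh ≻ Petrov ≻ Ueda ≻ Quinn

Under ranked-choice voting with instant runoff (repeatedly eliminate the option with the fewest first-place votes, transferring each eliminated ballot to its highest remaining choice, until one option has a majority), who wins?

Ueda

Round 1: Ueda 15, Rossi 13, Petrov 11, Quinn 10, Singh 0. Singh has the fewest and is eliminated.
Round 2: Ueda 15, Rossi 13, Petrov 11, Quinn 10. Quinn has the fewest and is eliminated.
Round 3: Ueda 25, Rossi 13, Petrov 11. Ueda has a majority.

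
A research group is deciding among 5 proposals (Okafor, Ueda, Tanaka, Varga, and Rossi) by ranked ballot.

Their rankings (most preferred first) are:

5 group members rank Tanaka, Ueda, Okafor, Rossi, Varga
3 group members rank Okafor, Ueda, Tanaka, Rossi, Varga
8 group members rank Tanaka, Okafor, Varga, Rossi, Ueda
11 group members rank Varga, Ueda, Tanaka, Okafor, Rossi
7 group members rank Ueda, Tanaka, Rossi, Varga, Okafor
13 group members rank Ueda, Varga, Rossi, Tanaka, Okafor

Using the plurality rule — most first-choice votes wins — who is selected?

Ueda

First-place vote totals:
  Okafor: 3
  Ueda: 20
  Tanaka: 13
  Varga: 11
  Rossi: 0
Ueda has the most first-place votes.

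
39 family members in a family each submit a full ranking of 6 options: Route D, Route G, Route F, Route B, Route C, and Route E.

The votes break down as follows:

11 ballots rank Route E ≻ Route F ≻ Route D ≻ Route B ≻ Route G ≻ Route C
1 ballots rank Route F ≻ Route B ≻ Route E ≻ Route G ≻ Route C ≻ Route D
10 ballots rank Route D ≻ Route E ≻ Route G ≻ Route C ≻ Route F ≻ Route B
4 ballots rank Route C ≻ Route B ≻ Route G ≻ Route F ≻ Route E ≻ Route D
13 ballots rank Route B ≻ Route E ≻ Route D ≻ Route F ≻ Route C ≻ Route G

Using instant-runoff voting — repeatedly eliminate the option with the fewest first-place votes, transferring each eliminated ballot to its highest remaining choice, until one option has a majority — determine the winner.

Round 1: Route B 13, Route E 11, Route D 10, Route C 4, Route F 1, Route G 0. Route G has the fewest and is eliminated.
Round 2: Route B 13, Route E 11, Route D 10, Route C 4, Route F 1. Route F has the fewest and is eliminated.
Round 3: Route B 14, Route E 11, Route D 10, Route C 4. Route C has the fewest and is eliminated.
Round 4: Route B 18, Route E 11, Route D 10. Route D has the fewest and is eliminated.
Round 5: Route E 21, Route B 18. Route E has a majority.

Route E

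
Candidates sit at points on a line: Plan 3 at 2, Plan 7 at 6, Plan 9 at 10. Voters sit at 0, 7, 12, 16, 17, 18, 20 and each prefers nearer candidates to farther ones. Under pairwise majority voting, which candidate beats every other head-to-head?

Plan 9

With single-peaked preferences on a line, the Condorcet winner is the candidate closest to the median voter.
The median voter (position 16) is closest to Plan 9 at 10.
Check: Plan 9 vs Plan 3 — voters closer to Plan 9: 6 of 7.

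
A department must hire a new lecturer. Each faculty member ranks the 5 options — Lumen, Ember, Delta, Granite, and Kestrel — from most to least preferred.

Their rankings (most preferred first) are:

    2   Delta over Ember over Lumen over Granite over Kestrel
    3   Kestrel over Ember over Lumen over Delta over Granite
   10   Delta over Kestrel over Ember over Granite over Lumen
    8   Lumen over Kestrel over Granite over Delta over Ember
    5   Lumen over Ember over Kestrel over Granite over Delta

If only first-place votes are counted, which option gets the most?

First-place vote totals:
  Lumen: 13
  Ember: 0
  Delta: 12
  Granite: 0
  Kestrel: 3
Lumen has the most first-place votes.

Lumen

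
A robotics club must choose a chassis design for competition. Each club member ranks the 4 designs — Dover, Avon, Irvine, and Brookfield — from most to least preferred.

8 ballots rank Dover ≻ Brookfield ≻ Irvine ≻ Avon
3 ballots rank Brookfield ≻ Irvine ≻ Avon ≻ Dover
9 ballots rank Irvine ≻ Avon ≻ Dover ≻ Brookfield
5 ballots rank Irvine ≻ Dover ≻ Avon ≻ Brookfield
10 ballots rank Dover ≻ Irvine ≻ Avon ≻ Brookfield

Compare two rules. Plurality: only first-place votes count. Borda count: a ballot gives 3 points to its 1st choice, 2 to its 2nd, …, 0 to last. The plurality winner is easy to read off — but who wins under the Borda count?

Irvine

Plurality first-place counts: Dover 18, Avon 0, Irvine 14, Brookfield 3 → Dover.
Borda totals: Dover 73, Avon 36, Irvine 76, Brookfield 25 → Irvine.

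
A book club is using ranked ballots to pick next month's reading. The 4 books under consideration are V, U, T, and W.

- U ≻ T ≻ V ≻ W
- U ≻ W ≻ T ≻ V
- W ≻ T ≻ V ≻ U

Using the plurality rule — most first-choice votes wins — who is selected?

First-place vote totals:
  V: 0
  U: 2
  T: 0
  W: 1
U has the most first-place votes.

U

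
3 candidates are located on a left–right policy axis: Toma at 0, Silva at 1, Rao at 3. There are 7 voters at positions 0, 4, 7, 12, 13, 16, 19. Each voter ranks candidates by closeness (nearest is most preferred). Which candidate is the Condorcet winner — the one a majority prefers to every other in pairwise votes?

Rao

With single-peaked preferences on a line, the Condorcet winner is the candidate closest to the median voter.
The median voter (position 12) is closest to Rao at 3.
Check: Rao vs Toma — voters closer to Rao: 6 of 7.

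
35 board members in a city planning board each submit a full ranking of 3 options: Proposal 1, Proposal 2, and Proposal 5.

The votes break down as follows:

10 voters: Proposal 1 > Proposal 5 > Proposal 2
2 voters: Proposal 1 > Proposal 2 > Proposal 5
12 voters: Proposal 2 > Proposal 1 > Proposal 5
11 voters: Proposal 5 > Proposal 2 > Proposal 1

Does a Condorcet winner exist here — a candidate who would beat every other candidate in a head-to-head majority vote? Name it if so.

None — there is no Condorcet winner

Head-to-head results (35 voters total):
Proposal 1 vs Proposal 2: Proposal 2 wins 23–12.
Proposal 1 vs Proposal 5: Proposal 1 wins 24–11.
Proposal 2 vs Proposal 5: Proposal 5 wins 21–14.
No candidate beats all others: Proposal 1 beats Proposal 5 beats Proposal 2 beats Proposal 1, a majority cycle.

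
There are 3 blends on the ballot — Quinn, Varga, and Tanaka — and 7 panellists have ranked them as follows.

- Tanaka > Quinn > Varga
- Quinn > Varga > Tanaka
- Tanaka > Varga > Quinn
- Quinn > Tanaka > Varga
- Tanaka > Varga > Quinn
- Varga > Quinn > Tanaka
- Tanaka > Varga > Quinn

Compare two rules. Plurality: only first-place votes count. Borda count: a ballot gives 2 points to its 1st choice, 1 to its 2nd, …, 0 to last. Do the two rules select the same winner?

Plurality first-place counts: Quinn 2, Varga 1, Tanaka 4 → Tanaka.
Borda totals: Quinn 6, Varga 6, Tanaka 9 → Tanaka.
The two rules agree on Tanaka.

Yes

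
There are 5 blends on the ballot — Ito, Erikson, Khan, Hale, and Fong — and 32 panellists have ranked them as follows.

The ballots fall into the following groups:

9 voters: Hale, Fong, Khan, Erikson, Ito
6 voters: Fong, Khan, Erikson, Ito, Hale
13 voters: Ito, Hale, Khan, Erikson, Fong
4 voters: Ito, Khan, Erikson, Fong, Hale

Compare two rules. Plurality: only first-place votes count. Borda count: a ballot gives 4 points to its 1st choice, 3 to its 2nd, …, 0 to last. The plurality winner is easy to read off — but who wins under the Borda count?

Plurality first-place counts: Ito 17, Erikson 0, Khan 0, Hale 9, Fong 6 → Ito.
Borda totals: Ito 74, Erikson 42, Khan 74, Hale 75, Fong 55 → Hale.

Hale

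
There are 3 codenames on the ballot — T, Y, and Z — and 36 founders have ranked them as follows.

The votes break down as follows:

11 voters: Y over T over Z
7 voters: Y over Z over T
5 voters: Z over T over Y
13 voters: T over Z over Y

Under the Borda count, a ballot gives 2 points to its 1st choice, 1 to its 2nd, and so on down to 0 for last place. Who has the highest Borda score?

T

Borda scores:
  T: 11·1 + 7·0 + 5·1 + 13·2 = 42
  Y: 11·2 + 7·2 + 5·0 + 13·0 = 36
  Z: 11·0 + 7·1 + 5·2 + 13·1 = 30
T has the highest total.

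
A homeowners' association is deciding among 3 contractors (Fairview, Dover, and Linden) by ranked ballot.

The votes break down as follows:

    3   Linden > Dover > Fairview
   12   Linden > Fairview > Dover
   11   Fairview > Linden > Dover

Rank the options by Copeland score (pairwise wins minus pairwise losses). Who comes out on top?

Linden

Pairwise results:
  Fairview vs Dover: Fairview wins 23–3.
  Fairview vs Linden: Linden wins 15–11.
  Dover vs Linden: Linden wins 26–0.
Copeland scores (wins − losses):
  Fairview: 1 − 1 = 0
  Dover: 0 − 2 = -2
  Linden: 2 − 0 = 2
Linden has the best Copeland score.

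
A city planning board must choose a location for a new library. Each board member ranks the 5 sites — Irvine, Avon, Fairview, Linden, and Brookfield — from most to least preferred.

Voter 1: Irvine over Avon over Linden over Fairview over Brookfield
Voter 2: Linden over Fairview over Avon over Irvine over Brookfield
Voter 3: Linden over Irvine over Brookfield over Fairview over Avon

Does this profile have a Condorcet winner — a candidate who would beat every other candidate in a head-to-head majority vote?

Yes

Head-to-head results (3 voters total):
Irvine vs Avon: Irvine wins 2–1.
Irvine vs Fairview: Irvine wins 2–1.
Irvine vs Linden: Linden wins 2–1.
Irvine vs Brookfield: Irvine wins 3–0.
Avon vs Fairview: Fairview wins 2–1.
Avon vs Linden: Linden wins 2–1.
Avon vs Brookfield: Avon wins 2–1.
Fairview vs Linden: Linden wins 3–0.
Fairview vs Brookfield: Fairview wins 2–1.
Linden vs Brookfield: Linden wins 3–0.
Linden beats each rival — Irvine (2–1), Avon (2–1), Fairview (3–0), Brookfield (3–0) — so Linden is the Condorcet winner.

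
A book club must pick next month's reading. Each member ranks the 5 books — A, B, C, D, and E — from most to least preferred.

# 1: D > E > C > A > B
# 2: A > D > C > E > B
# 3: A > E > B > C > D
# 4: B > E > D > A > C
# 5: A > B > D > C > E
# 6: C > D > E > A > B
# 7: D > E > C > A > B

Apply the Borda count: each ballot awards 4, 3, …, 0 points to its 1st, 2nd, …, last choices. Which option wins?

D

Borda scores:
  A: 1 + 4 + 4 + 1 + 4 + 1 + 1 = 16
  B: 0 + 0 + 2 + 4 + 3 + 0 + 0 = 9
  C: 2 + 2 + 1 + 0 + 1 + 4 + 2 = 12
  D: 4 + 3 + 0 + 2 + 2 + 3 + 4 = 18
  E: 3 + 1 + 3 + 3 + 0 + 2 + 3 = 15
D has the highest total.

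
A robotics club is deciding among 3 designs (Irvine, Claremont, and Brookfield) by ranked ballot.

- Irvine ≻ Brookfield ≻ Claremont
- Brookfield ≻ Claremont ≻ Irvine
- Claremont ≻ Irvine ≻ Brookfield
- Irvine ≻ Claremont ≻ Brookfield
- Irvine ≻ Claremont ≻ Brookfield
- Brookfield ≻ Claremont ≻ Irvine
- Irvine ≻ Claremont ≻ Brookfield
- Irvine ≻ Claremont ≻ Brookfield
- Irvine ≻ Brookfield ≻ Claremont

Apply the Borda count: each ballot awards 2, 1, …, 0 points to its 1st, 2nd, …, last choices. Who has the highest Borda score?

Borda scores:
  Irvine: 2 + 0 + 1 + 2 + 2 + 0 + 2 + 2 + 2 = 13
  Claremont: 0 + 1 + 2 + 1 + 1 + 1 + 1 + 1 + 0 = 8
  Brookfield: 1 + 2 + 0 + 0 + 0 + 2 + 0 + 0 + 1 = 6
Irvine has the highest total.

Irvine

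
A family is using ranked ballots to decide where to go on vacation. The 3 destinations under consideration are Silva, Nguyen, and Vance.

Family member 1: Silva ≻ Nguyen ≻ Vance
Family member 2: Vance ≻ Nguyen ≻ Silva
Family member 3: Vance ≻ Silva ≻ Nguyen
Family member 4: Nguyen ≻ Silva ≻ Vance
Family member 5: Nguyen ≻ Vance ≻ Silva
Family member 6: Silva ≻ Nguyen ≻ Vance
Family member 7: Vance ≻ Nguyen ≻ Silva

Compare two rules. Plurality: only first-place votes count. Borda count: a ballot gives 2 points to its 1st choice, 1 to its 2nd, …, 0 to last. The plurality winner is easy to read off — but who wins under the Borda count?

Plurality first-place counts: Silva 2, Nguyen 2, Vance 3 → Vance.
Borda totals: Silva 6, Nguyen 8, Vance 7 → Nguyen.

Nguyen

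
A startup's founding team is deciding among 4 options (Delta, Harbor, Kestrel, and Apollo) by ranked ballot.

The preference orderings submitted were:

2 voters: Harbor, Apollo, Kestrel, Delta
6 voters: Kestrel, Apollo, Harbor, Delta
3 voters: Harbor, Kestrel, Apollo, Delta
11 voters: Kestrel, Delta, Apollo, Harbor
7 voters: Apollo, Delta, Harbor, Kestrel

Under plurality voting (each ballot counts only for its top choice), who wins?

Kestrel

First-place vote totals:
  Delta: 0
  Harbor: 5
  Kestrel: 17
  Apollo: 7
Kestrel has the most first-place votes.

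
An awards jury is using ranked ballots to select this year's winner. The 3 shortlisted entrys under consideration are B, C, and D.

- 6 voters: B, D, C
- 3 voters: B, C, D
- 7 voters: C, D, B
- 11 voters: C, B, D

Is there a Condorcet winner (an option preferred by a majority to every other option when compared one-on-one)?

Head-to-head results (27 voters total):
B vs C: C wins 18–9.
B vs D: B wins 20–7.
C vs D: C wins 21–6.
C beats each rival — B (18–9), D (21–6) — so C is the Condorcet winner.

Yes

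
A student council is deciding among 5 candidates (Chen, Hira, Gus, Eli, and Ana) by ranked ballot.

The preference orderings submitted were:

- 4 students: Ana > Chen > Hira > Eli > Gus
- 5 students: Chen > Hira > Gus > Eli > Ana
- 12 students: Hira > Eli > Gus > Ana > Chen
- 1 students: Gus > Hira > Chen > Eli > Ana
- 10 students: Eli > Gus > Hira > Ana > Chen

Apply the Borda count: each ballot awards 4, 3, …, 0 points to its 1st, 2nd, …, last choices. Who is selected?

Hira

Borda scores:
  Chen: 4·3 + 5·4 + 12·0 + 2 + 10·0 = 34
  Hira: 4·2 + 5·3 + 12·4 + 3 + 10·2 = 94
  Gus: 4·0 + 5·2 + 12·2 + 4 + 10·3 = 68
  Eli: 4·1 + 5·1 + 12·3 + 1 + 10·4 = 86
  Ana: 4·4 + 5·0 + 12·1 + 0 + 10·1 = 38
Hira has the highest total.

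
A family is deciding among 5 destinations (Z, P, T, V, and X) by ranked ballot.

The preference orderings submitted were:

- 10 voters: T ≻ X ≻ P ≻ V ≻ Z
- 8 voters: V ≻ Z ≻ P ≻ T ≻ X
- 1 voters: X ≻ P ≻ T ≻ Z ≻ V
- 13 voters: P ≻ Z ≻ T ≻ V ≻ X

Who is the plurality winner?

First-place vote totals:
  Z: 0
  P: 13
  T: 10
  V: 8
  X: 1
P has the most first-place votes.

P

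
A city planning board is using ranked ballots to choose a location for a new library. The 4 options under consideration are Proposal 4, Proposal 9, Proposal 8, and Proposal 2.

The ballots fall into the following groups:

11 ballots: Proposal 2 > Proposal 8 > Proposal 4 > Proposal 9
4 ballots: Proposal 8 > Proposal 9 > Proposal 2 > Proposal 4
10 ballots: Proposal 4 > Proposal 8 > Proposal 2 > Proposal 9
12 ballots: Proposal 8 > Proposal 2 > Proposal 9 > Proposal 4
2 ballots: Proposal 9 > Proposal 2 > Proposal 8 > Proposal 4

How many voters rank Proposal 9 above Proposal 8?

Ballots ranking Proposal 9 above Proposal 8: 2.
Ballots ranking Proposal 8 above Proposal 9: 11+4+10+12 = 37.
So 2 of 39 voters prefer Proposal 9 to Proposal 8.

2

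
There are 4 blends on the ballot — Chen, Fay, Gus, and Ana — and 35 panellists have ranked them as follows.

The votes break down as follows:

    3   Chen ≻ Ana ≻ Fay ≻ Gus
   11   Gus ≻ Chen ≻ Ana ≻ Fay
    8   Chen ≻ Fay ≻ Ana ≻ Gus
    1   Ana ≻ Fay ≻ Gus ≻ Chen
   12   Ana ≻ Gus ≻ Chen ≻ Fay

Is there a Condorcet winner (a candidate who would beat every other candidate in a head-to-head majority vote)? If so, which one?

There is no Condorcet winner

Head-to-head results (35 voters total):
Chen vs Fay: Chen wins 34–1.
Chen vs Gus: Gus wins 24–11.
Chen vs Ana: Chen wins 22–13.
Fay vs Gus: Gus wins 23–12.
Fay vs Ana: Ana wins 27–8.
Gus vs Ana: Ana wins 24–11.
No candidate beats all others: Chen beats Ana beats Gus beats Chen, a majority cycle.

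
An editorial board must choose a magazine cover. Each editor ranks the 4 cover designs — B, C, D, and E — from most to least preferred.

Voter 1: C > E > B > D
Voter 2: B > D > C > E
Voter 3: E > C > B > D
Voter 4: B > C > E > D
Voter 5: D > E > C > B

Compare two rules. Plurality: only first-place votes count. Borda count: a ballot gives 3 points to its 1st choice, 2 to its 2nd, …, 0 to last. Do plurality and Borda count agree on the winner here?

Plurality first-place counts: B 2, C 1, D 1, E 1 → B.
Borda totals: B 8, C 9, D 5, E 8 → C.
The two rules disagree: plurality picks B, Borda picks C.

No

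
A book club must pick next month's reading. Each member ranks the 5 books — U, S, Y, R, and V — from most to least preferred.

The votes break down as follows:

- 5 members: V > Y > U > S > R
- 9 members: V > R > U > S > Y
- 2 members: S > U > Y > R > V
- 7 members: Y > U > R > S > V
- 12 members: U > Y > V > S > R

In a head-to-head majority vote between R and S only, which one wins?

Ballots ranking R above S: 9+7 = 16.
Ballots ranking S above R: 5+2+12 = 19.
S wins the head-to-head, 19–16.

S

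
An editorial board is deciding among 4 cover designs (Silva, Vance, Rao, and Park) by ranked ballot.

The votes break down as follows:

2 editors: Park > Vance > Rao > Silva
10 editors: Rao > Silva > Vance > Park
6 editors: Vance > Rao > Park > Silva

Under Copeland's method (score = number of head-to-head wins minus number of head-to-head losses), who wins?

Pairwise results:
  Silva vs Vance: Silva wins 10–8.
  Silva vs Rao: Rao wins 18–0.
  Silva vs Park: Silva wins 10–8.
  Vance vs Rao: Rao wins 10–8.
  Vance vs Park: Vance wins 16–2.
  Rao vs Park: Rao wins 16–2.
Copeland scores (wins − losses):
  Silva: 2 − 1 = 1
  Vance: 1 − 2 = -1
  Rao: 3 − 0 = 3
  Park: 0 − 3 = -3
Rao has the best Copeland score.

Rao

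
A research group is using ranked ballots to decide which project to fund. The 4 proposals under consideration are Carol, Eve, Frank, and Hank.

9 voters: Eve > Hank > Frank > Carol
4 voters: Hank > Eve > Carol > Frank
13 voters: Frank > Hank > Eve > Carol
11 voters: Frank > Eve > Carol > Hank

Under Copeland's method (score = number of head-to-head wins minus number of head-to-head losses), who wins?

Pairwise results:
  Carol vs Eve: Eve wins 37–0.
  Carol vs Frank: Frank wins 33–4.
  Carol vs Hank: Hank wins 26–11.
  Eve vs Frank: Frank wins 24–13.
  Eve vs Hank: Eve wins 20–17.
  Frank vs Hank: Frank wins 24–13.
Copeland scores (wins − losses):
  Carol: 0 − 3 = -3
  Eve: 2 − 1 = 1
  Frank: 3 − 0 = 3
  Hank: 1 − 2 = -1
Frank has the best Copeland score.

Frank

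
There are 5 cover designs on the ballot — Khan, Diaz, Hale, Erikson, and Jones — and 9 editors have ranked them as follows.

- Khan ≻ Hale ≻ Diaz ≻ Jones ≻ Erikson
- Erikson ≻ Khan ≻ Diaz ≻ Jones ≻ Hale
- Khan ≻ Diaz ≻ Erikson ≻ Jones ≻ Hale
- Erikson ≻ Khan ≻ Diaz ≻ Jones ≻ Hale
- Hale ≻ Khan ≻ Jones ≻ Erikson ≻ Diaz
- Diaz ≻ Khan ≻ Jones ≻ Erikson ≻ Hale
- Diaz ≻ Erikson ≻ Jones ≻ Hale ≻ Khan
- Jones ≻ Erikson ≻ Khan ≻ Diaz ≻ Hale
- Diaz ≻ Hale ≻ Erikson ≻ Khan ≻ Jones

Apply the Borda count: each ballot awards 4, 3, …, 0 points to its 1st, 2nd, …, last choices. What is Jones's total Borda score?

14

Borda scores:
  Khan: 4 + 3 + 4 + 3 + 3 + 3 + 0 + 2 + 1 = 23
  Diaz: 2 + 2 + 3 + 2 + 0 + 4 + 4 + 1 + 4 = 22
  Hale: 3 + 0 + 0 + 0 + 4 + 0 + 1 + 0 + 3 = 11
  Erikson: 0 + 4 + 2 + 4 + 1 + 1 + 3 + 3 + 2 = 20
  Jones: 1 + 1 + 1 + 1 + 2 + 2 + 2 + 4 + 0 = 14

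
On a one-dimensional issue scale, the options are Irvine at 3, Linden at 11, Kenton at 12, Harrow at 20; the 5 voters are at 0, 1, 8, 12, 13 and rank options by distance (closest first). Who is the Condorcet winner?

With single-peaked preferences on a line, the Condorcet winner is the candidate closest to the median voter.
The median voter (position 8) is closest to Linden at 11.
Check: Linden vs Kenton — voters closer to Linden: 3 of 5.

Linden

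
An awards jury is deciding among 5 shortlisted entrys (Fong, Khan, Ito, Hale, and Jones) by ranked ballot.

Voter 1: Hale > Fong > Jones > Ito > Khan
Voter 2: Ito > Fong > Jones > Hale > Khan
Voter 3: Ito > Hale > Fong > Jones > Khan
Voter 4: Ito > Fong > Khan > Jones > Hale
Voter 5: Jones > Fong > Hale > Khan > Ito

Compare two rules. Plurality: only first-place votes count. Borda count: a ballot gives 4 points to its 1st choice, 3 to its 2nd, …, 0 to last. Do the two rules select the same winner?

No

Plurality first-place counts: Fong 0, Khan 0, Ito 3, Hale 1, Jones 1 → Ito.
Borda totals: Fong 14, Khan 3, Ito 13, Hale 10, Jones 10 → Fong.
The two rules disagree: plurality picks Ito, Borda picks Fong.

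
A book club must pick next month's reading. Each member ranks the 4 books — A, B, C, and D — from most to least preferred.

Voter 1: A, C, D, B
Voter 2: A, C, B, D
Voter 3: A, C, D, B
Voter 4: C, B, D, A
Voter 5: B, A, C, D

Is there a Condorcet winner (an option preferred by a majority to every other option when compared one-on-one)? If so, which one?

A

Head-to-head results (5 voters total):
A vs B: A wins 3–2.
A vs C: A wins 4–1.
A vs D: A wins 4–1.
B vs C: C wins 4–1.
B vs D: B wins 3–2.
C vs D: C wins 5–0.
A beats each rival — B (3–2), C (4–1), D (4–1) — so A is the Condorcet winner.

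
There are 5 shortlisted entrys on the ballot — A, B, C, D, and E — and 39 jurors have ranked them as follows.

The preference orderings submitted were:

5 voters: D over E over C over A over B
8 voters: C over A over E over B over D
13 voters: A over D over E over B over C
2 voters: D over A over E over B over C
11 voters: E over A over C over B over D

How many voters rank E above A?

16

Ballots ranking E above A: 5+11 = 16.
Ballots ranking A above E: 8+13+2 = 23.
So 16 of 39 voters prefer E to A.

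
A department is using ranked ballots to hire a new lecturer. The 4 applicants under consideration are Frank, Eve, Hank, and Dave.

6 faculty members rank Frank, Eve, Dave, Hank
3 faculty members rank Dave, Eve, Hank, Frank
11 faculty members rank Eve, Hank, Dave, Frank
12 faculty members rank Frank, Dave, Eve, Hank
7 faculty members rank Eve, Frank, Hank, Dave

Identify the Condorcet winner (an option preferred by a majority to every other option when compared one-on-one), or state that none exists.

Head-to-head results (39 voters total):
Frank vs Eve: Eve wins 21–18.
Frank vs Hank: Frank wins 25–14.
Frank vs Dave: Frank wins 25–14.
Eve vs Hank: Eve wins 39–0.
Eve vs Dave: Eve wins 24–15.
Hank vs Dave: Dave wins 21–18.
Eve beats each rival — Frank (21–18), Hank (39–0), Dave (24–15) — so Eve is the Condorcet winner.

Eve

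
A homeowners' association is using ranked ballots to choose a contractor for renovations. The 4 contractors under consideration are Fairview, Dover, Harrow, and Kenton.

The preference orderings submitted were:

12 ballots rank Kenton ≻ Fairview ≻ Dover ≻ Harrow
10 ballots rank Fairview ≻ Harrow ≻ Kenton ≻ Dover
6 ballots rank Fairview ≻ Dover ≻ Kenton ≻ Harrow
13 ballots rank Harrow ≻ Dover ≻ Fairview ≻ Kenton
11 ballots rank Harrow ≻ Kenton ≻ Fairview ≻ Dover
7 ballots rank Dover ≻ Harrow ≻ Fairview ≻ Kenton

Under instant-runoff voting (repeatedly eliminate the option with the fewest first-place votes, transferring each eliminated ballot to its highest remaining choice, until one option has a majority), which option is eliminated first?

Dover

Round 1: Harrow 24, Fairview 16, Kenton 12, Dover 7. Dover has the fewest and is eliminated.
Round 2: Harrow 31, Fairview 16, Kenton 12. Harrow has a majority.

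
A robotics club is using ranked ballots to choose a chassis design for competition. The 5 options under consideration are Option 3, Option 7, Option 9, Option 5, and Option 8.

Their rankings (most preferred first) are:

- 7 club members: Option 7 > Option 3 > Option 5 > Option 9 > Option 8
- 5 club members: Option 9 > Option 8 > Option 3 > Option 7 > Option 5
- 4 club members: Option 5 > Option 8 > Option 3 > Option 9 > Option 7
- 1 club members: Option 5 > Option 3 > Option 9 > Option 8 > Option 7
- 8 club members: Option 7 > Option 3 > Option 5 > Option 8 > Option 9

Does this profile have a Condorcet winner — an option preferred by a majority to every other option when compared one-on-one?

Head-to-head results (25 voters total):
Option 3 vs Option 7: Option 7 wins 15–10.
Option 3 vs Option 9: Option 3 wins 20–5.
Option 3 vs Option 5: Option 3 wins 20–5.
Option 3 vs Option 8: Option 3 wins 16–9.
Option 7 vs Option 9: Option 7 wins 15–10.
Option 7 vs Option 5: Option 7 wins 20–5.
Option 7 vs Option 8: Option 7 wins 15–10.
Option 9 vs Option 5: Option 5 wins 20–5.
Option 9 vs Option 8: Option 9 wins 13–12.
Option 5 vs Option 8: Option 5 wins 20–5.
Option 7 beats each rival — Option 3 (15–10), Option 9 (15–10), Option 5 (20–5), Option 8 (15–10) — so Option 7 is the Condorcet winner.

Yes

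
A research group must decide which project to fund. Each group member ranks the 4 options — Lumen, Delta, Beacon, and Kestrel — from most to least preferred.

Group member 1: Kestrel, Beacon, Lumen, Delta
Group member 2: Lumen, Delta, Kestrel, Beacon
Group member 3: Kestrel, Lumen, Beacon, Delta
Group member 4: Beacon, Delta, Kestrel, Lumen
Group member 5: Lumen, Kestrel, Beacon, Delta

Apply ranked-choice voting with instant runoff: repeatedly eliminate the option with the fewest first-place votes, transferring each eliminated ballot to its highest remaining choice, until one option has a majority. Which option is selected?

Round 1: Lumen 2, Kestrel 2, Beacon 1, Delta 0. Delta has the fewest and is eliminated.
Round 2: Lumen 2, Kestrel 2, Beacon 1. Beacon has the fewest and is eliminated.
Round 3: Kestrel 3, Lumen 2. Kestrel has a majority.

Kestrel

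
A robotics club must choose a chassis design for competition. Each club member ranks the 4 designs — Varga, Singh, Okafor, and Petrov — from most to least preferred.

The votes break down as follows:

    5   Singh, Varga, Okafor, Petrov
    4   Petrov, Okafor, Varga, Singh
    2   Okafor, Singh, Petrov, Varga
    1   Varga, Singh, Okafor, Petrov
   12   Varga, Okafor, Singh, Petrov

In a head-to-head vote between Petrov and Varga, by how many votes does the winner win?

12

Ballots ranking Petrov above Varga: 4+2 = 6.
Ballots ranking Varga above Petrov: 5+1+12 = 18.
Varga wins 18–6, a margin of 12.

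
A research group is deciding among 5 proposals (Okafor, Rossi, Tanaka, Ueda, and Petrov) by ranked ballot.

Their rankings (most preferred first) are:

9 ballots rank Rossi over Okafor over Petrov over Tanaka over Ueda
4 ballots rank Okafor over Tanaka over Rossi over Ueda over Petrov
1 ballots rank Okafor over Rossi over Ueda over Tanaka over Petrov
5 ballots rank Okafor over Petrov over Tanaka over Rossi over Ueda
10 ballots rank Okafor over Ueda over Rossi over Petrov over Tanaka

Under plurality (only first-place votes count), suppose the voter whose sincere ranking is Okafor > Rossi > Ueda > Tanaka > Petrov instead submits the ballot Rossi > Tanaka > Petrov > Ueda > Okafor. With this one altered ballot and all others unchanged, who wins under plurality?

First-place totals with the altered ballot: Okafor 19, Rossi 10, Tanaka 0, Ueda 0, Petrov 0.
The winner is unchanged: still Okafor.

Okafor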